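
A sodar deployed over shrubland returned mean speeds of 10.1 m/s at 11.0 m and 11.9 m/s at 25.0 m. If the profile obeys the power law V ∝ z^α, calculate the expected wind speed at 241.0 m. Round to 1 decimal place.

18.7 m/s

First find α: α = ln(V₂/V₁)/ln(z₂/z₁) = ln(11.9/10.1)/ln(25.0/11.0) = 0.16400/0.82098 = 0.1998
Extrapolate from 25.0 m to 241.0 m: V₃ = 11.9 × (241.0/25.0)^0.1998 = 11.9 × 1.5725 = 18.7125 m/s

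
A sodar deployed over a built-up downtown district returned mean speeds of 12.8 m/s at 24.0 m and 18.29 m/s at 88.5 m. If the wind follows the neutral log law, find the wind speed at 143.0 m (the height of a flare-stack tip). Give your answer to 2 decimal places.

Log law: V ∝ ln(z/z₀). From the pair, with r = V₁/V₂ = 0.69984,
ln z₀ = (ln z₁ − r·ln z₂)/(1 − r) = (3.1781 − 0.69984×4.4830)/0.30016 = 0.1356 → z₀ = 1.145 m
V₃ = V₁ · ln(z₃/z₀)/ln(z₁/z₀) = 12.8 × 4.8273/3.0425 = 20.3087 m/s

20.31 m/s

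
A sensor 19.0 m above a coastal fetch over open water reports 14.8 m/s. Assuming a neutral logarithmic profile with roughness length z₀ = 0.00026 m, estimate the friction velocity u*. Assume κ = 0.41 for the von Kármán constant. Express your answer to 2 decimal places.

u* ≈ 0.54 m/s

Log law: V(z) = (u*/κ) · ln(z/z₀) ⇒ u* = κ · V / ln(z/z₀)
u* = 0.41 × 14.8 / ln(19.0/0.00026) = 0.41 × 14.8 / 11.1993
   = 6.0680 / 11.1993 = 0.5418 m/s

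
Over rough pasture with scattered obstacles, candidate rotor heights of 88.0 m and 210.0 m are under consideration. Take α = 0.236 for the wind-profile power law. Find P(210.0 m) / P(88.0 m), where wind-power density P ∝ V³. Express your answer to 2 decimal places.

Speed ratio: V_B/V_A = (z_B/z_A)^α = (210.0/88.0)^0.236 = (2.3864)^0.236 = 1.22785
Power-density ratio: P_B/P_A = (V_B/V_A)³ = (1.22785)³ = 1.85113

1.85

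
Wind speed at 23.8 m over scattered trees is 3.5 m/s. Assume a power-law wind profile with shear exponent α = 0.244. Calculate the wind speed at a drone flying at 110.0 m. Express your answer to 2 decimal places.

5.08 m/s

Power-law profile: V₂ = V₁ · (z₂/z₁)^α
V₂ = 3.5 × (110.0/23.8)^0.244 = 3.5 × (4.6218)^0.244
    = 3.5 × 1.4528 = 5.0849 m/s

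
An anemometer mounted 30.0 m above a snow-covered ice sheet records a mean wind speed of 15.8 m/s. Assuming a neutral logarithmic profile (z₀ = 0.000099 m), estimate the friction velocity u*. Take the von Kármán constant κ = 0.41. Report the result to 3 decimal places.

u* ≈ 0.513 m/s

Log law: V(z) = (u*/κ) · ln(z/z₀) ⇒ u* = κ · V / ln(z/z₀)
u* = 0.41 × 15.8 / ln(30.0/0.000099) = 0.41 × 15.8 / 12.6216
   = 6.4780 / 12.6216 = 0.5132 m/s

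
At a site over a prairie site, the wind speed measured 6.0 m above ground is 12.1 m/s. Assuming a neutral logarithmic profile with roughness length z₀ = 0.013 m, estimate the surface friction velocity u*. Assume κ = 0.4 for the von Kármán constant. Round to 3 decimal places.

u* ≈ 0.789 m/s

Log law: V(z) = (u*/κ) · ln(z/z₀) ⇒ u* = κ · V / ln(z/z₀)
u* = 0.4 × 12.1 / ln(6.0/0.013) = 0.4 × 12.1 / 6.1346
   = 4.8400 / 6.1346 = 0.7890 m/s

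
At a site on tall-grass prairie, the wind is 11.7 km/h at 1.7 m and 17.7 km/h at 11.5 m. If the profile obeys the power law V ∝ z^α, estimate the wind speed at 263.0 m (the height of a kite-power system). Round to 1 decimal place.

34.9 km/h

First find α: α = ln(V₂/V₁)/ln(z₂/z₁) = ln(17.7/11.7)/ln(11.5/1.7) = 0.41398/1.91172 = 0.2165
Extrapolate from 11.5 m to 263.0 m: V₃ = 17.7 × (263.0/11.5)^0.2165 = 17.7 × 1.9694 = 34.8591 km/h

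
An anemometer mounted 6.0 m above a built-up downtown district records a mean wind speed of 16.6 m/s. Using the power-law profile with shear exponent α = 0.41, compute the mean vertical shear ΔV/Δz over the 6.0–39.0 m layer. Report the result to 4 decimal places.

0.5806 m/s/m

Power law: V₂ = V₁ · (z₂/z₁)^α = 16.6 × (6.5000)^0.41 = 35.7604 m/s
ΔV/Δz = (35.7604 − 16.6)/(39.0 − 6.0) = 19.1604/33.0000 = 0.58062 m/s/m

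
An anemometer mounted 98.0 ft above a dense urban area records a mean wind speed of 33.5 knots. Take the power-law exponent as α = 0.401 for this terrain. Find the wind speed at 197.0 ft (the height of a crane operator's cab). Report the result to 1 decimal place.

44.3 knots

Power-law profile: V₂ = V₁ · (z₂/z₁)^α
V₂ = 33.5 × (197.0/98.0)^0.401 = 33.5 × (2.0102)^0.401
    = 33.5 × 1.3231 = 44.3245 knots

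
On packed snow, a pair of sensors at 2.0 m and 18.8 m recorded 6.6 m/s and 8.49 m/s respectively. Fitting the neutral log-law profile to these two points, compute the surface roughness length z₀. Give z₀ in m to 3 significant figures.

z₀ ≈ 0.000799 m

Log law: V(z) ∝ ln(z/z₀). With r = V₁/V₂ = 6.6/8.49 = 0.77739,
r · ln(z₂/z₀) = ln(z₁/z₀) ⇒ ln z₀ = (ln z₁ − r·ln z₂)/(1 − r)
ln z₀ = (0.69315 − 0.77739×2.93386) / 0.22261 = -7.1316
z₀ = exp(-7.1316) = 0.0007995 m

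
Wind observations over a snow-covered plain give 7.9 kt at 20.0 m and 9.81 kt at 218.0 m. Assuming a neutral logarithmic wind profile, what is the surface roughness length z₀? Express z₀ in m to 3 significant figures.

z₀ ≈ 0.00102 m

Log law: V(z) ∝ ln(z/z₀). With r = V₁/V₂ = 7.9/9.81 = 0.80530,
r · ln(z₂/z₀) = ln(z₁/z₀) ⇒ ln z₀ = (ln z₁ − r·ln z₂)/(1 − r)
ln z₀ = (2.99573 − 0.80530×5.38450) / 0.19470 = -6.8845
z₀ = exp(-6.8845) = 0.001024 m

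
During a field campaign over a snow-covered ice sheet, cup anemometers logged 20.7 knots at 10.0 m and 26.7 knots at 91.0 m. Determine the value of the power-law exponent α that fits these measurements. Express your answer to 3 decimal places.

α ≈ 0.115

Power law: V₂/V₁ = (z₂/z₁)^α ⇒ α = ln(V₂/V₁) / ln(z₂/z₁)
α = ln(26.7/20.7) / ln(91.0/10.0) = ln(1.2899) / ln(9.1000)
  = 0.25453 / 2.20827 = 0.11526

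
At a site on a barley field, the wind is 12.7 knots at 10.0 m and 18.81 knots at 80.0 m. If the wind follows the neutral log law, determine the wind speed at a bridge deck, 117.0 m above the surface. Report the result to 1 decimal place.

19.9 knots

Log law: V ∝ ln(z/z₀). From the pair, with r = V₁/V₂ = 0.67517,
ln z₀ = (ln z₁ − r·ln z₂)/(1 − r) = (2.3026 − 0.67517×4.3820)/0.32483 = -2.0197 → z₀ = 0.1327 m
V₃ = V₁ · ln(z₃/z₀)/ln(z₁/z₀) = 12.7 × 6.7818/4.3222 = 19.9270 knots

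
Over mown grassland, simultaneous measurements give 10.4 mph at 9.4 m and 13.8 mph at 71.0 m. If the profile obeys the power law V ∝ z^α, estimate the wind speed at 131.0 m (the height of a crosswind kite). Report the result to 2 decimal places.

15.03 mph

First find α: α = ln(V₂/V₁)/ln(z₂/z₁) = ln(13.8/10.4)/ln(71.0/9.4) = 0.28286/2.02197 = 0.1399
Extrapolate from 71.0 m to 131.0 m: V₃ = 13.8 × (131.0/71.0)^0.1399 = 13.8 × 1.0895 = 15.0346 mph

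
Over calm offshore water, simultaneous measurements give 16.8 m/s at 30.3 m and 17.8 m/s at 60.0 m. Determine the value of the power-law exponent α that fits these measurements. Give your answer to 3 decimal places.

α ≈ 0.085

Power law: V₂/V₁ = (z₂/z₁)^α ⇒ α = ln(V₂/V₁) / ln(z₂/z₁)
α = ln(17.8/16.8) / ln(60.0/30.3) = ln(1.0595) / ln(1.9802)
  = 0.05782 / 0.68320 = 0.08463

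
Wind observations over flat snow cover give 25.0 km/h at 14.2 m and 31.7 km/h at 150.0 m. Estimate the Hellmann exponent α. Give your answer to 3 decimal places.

Power law: V₂/V₁ = (z₂/z₁)^α ⇒ α = ln(V₂/V₁) / ln(z₂/z₁)
α = ln(31.7/25.0) / ln(150.0/14.2) = ln(1.2680) / ln(10.5634)
  = 0.23744 / 2.35739 = 0.10072

α ≈ 0.101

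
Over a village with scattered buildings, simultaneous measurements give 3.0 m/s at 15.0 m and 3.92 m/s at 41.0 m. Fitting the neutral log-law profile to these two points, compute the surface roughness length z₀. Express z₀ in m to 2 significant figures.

z₀ ≈ 0.57 m

Log law: V(z) ∝ ln(z/z₀). With r = V₁/V₂ = 3.0/3.92 = 0.76531,
r · ln(z₂/z₀) = ln(z₁/z₀) ⇒ ln z₀ = (ln z₁ − r·ln z₂)/(1 − r)
ln z₀ = (2.70805 − 0.76531×3.71357) / 0.23469 = -0.5708
z₀ = exp(-0.5708) = 0.5651 m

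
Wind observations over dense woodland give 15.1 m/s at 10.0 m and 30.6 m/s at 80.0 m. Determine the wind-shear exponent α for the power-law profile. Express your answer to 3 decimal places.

Power law: V₂/V₁ = (z₂/z₁)^α ⇒ α = ln(V₂/V₁) / ln(z₂/z₁)
α = ln(30.6/15.1) / ln(80.0/10.0) = ln(2.0265) / ln(8.0000)
  = 0.70631 / 2.07944 = 0.33966

α ≈ 0.340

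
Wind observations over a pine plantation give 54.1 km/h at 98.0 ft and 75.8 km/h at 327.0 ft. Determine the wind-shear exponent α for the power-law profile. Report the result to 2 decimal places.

α ≈ 0.28

Power law: V₂/V₁ = (z₂/z₁)^α ⇒ α = ln(V₂/V₁) / ln(z₂/z₁)
α = ln(75.8/54.1) / ln(327.0/98.0) = ln(1.4011) / ln(3.3367)
  = 0.33726 / 1.20499 = 0.27989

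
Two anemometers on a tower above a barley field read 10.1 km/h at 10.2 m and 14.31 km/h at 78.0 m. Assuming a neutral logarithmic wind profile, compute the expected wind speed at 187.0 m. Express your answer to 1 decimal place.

Log law: V ∝ ln(z/z₀). From the pair, with r = V₁/V₂ = 0.70580,
ln z₀ = (ln z₁ − r·ln z₂)/(1 − r) = (2.3224 − 0.70580×4.3567)/0.29420 = -2.5581 → z₀ = 0.07746 m
V₃ = V₁ · ln(z₃/z₀)/ln(z₁/z₀) = 10.1 × 7.7892/4.8804 = 16.1196 km/h

16.1 km/h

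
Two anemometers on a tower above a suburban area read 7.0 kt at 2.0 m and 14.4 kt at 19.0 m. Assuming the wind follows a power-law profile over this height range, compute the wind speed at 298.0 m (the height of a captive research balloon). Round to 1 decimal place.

34.8 kt

First find α: α = ln(V₂/V₁)/ln(z₂/z₁) = ln(14.4/7.0)/ln(19.0/2.0) = 0.72132/2.25129 = 0.3204
Extrapolate from 19.0 m to 298.0 m: V₃ = 14.4 × (298.0/19.0)^0.3204 = 14.4 × 2.4156 = 34.7849 kt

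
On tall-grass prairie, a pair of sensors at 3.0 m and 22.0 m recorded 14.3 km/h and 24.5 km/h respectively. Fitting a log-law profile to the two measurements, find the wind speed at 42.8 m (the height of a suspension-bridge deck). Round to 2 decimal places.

Log law: V ∝ ln(z/z₀). From the pair, with r = V₁/V₂ = 0.58367,
ln z₀ = (ln z₁ − r·ln z₂)/(1 − r) = (1.0986 − 0.58367×3.0910)/0.41633 = -1.6947 → z₀ = 0.1837 m
V₃ = V₁ · ln(z₃/z₀)/ln(z₁/z₀) = 14.3 × 5.4512/2.7933 = 27.9069 km/h

27.91 km/h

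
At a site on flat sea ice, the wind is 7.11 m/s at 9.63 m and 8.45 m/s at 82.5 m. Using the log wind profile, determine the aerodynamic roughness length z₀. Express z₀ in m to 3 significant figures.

z₀ ≈ 0.000108 m

Log law: V(z) ∝ ln(z/z₀). With r = V₁/V₂ = 7.11/8.45 = 0.84142,
r · ln(z₂/z₀) = ln(z₁/z₀) ⇒ ln z₀ = (ln z₁ − r·ln z₂)/(1 − r)
ln z₀ = (2.26488 − 0.84142×4.41280) / 0.15858 = -9.1319
z₀ = exp(-9.1319) = 0.0001082 m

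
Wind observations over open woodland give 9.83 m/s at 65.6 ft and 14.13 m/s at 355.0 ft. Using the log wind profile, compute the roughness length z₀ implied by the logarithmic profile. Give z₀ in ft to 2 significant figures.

Log law: V(z) ∝ ln(z/z₀). With r = V₁/V₂ = 9.83/14.13 = 0.69568,
r · ln(z₂/z₀) = ln(z₁/z₀) ⇒ ln z₀ = (ln z₁ − r·ln z₂)/(1 − r)
ln z₀ = (4.18358 − 0.69568×5.87212) / 0.30432 = 0.3235
z₀ = exp(0.3235) = 1.382 ft

z₀ ≈ 1.4 ft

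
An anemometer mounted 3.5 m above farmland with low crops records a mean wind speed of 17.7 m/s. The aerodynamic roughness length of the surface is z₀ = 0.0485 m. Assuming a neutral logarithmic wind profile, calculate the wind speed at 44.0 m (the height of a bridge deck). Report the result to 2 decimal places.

Log law: V(z) ∝ ln(z/z₀), so V₂/V₁ = ln(z₂/z₀) / ln(z₁/z₀).
ln(44.0/0.0485) = 6.8104, ln(3.5/0.0485) = 4.2790
V₂ = 17.7 × 6.8104/4.2790 = 17.7 × 1.5916 = 28.1713 m/s

28.17 m/s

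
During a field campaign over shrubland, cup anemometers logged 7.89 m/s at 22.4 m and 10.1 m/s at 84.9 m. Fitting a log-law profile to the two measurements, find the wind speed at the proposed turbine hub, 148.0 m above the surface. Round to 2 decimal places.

11.02 m/s

Log law: V ∝ ln(z/z₀). From the pair, with r = V₁/V₂ = 0.78119,
ln z₀ = (ln z₁ − r·ln z₂)/(1 − r) = (3.1091 − 0.78119×4.4415)/0.21881 = -1.6478 → z₀ = 0.1925 m
V₃ = V₁ · ln(z₃/z₀)/ln(z₁/z₀) = 7.89 × 6.6450/4.7569 = 11.0218 m/s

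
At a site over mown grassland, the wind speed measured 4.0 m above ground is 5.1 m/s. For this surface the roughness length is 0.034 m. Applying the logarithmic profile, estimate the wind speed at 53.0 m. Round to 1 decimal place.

Log law: V(z) ∝ ln(z/z₀), so V₂/V₁ = ln(z₂/z₀) / ln(z₁/z₀).
ln(53.0/0.034) = 7.3517, ln(4.0/0.034) = 4.7677
V₂ = 5.1 × 7.3517/4.7677 = 5.1 × 1.5420 = 7.8641 m/s

7.9 m/s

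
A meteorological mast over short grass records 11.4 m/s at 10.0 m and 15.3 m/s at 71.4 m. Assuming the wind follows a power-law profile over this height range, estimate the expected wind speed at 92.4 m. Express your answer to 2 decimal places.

15.90 m/s

First find α: α = ln(V₂/V₁)/ln(z₂/z₁) = ln(15.3/11.4)/ln(71.4/10.0) = 0.29424/1.96571 = 0.1497
Extrapolate from 71.4 m to 92.4 m: V₃ = 15.3 × (92.4/71.4)^0.1497 = 15.3 × 1.0393 = 15.9020 m/s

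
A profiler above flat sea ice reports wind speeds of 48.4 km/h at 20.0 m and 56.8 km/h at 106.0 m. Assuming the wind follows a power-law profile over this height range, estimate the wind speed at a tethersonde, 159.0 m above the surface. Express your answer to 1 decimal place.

59.1 km/h

First find α: α = ln(V₂/V₁)/ln(z₂/z₁) = ln(56.8/48.4)/ln(106.0/20.0) = 0.16004/1.66771 = 0.0960
Extrapolate from 106.0 m to 159.0 m: V₃ = 56.8 × (159.0/106.0)^0.0960 = 56.8 × 1.0397 = 59.0536 km/h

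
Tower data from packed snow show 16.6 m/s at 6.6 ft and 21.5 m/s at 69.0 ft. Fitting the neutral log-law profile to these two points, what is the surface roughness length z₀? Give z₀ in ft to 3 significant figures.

z₀ ≈ 0.00232 ft

Log law: V(z) ∝ ln(z/z₀). With r = V₁/V₂ = 16.6/21.5 = 0.77209,
r · ln(z₂/z₀) = ln(z₁/z₀) ⇒ ln z₀ = (ln z₁ − r·ln z₂)/(1 − r)
ln z₀ = (1.88707 − 0.77209×4.23411) / 0.22791 = -6.0641
z₀ = exp(-6.0641) = 0.002325 ft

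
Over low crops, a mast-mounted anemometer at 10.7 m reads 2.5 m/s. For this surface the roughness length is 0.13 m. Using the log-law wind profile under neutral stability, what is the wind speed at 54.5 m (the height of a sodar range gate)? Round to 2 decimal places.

Log law: V(z) ∝ ln(z/z₀), so V₂/V₁ = ln(z₂/z₀) / ln(z₁/z₀).
ln(54.5/0.13) = 6.0384, ln(10.7/0.13) = 4.4105
V₂ = 2.5 × 6.0384/4.4105 = 2.5 × 1.3691 = 3.4228 m/s

3.42 m/s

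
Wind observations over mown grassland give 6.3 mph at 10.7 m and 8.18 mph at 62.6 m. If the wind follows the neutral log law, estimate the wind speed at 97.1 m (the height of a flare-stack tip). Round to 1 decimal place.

8.6 mph

Log law: V ∝ ln(z/z₀). From the pair, with r = V₁/V₂ = 0.77017,
ln z₀ = (ln z₁ − r·ln z₂)/(1 − r) = (2.3702 − 0.77017×4.1368)/0.22983 = -3.5495 → z₀ = 0.02874 m
V₃ = V₁ · ln(z₃/z₀)/ln(z₁/z₀) = 6.3 × 8.1252/5.9197 = 8.6472 mph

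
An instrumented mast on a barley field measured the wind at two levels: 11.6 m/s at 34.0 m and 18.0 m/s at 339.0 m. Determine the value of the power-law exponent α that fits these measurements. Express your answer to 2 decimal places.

α ≈ 0.19

Power law: V₂/V₁ = (z₂/z₁)^α ⇒ α = ln(V₂/V₁) / ln(z₂/z₁)
α = ln(18.0/11.6) / ln(339.0/34.0) = ln(1.5517) / ln(9.9706)
  = 0.43937 / 2.29964 = 0.19106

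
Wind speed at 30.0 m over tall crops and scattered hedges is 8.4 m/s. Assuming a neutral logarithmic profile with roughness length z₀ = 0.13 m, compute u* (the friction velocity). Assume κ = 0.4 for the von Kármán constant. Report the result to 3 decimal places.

u* ≈ 0.617 m/s

Log law: V(z) = (u*/κ) · ln(z/z₀) ⇒ u* = κ · V / ln(z/z₀)
u* = 0.4 × 8.4 / ln(30.0/0.13) = 0.4 × 8.4 / 5.4414
   = 3.3600 / 5.4414 = 0.6175 m/s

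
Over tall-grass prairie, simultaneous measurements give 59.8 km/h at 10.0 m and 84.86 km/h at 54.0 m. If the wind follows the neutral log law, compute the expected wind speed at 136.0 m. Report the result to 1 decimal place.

98.6 km/h

Log law: V ∝ ln(z/z₀). From the pair, with r = V₁/V₂ = 0.70469,
ln z₀ = (ln z₁ − r·ln z₂)/(1 − r) = (2.3026 − 0.70469×3.9890)/0.29531 = -1.7216 → z₀ = 0.1788 m
V₃ = V₁ · ln(z₃/z₀)/ln(z₁/z₀) = 59.8 × 6.6343/4.0242 = 98.5858 km/h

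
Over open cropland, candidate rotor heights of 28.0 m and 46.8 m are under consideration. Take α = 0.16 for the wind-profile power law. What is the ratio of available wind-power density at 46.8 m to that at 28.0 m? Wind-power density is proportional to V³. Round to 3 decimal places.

1.280

Speed ratio: V_B/V_A = (z_B/z_A)^α = (46.8/28.0)^0.16 = (1.6714)^0.16 = 1.08566
Power-density ratio: P_B/P_A = (V_B/V_A)³ = (1.08566)³ = 1.27962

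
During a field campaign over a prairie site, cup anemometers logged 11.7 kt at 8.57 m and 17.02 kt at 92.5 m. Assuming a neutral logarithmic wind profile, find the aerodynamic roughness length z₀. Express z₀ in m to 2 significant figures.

z₀ ≈ 0.046 m

Log law: V(z) ∝ ln(z/z₀). With r = V₁/V₂ = 11.7/17.02 = 0.68743,
r · ln(z₂/z₀) = ln(z₁/z₀) ⇒ ln z₀ = (ln z₁ − r·ln z₂)/(1 − r)
ln z₀ = (2.14827 − 0.68743×4.52721) / 0.31257 = -3.0836
z₀ = exp(-3.0836) = 0.04579 m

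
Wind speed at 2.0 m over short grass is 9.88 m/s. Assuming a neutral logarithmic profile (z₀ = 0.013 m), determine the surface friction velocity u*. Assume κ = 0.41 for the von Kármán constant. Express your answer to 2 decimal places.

Log law: V(z) = (u*/κ) · ln(z/z₀) ⇒ u* = κ · V / ln(z/z₀)
u* = 0.41 × 9.88 / ln(2.0/0.013) = 0.41 × 9.88 / 5.0360
   = 4.0508 / 5.0360 = 0.8044 m/s

u* ≈ 0.80 m/s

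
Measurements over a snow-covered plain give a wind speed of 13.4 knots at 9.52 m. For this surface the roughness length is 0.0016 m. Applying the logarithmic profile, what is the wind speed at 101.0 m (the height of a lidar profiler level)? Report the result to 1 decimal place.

Log law: V(z) ∝ ln(z/z₀), so V₂/V₁ = ln(z₂/z₀) / ln(z₁/z₀).
ln(101.0/0.0016) = 11.0529, ln(9.52/0.0016) = 8.6911
V₂ = 13.4 × 11.0529/8.6911 = 13.4 × 1.2717 = 17.0413 knots

17.0 knots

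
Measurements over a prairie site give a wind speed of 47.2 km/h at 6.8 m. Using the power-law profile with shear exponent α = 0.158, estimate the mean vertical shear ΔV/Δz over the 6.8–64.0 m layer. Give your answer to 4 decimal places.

0.3508 km/h/m

Power law: V₂ = V₁ · (z₂/z₁)^α = 47.2 × (9.4118)^0.158 = 67.2639 km/h
ΔV/Δz = (67.2639 − 47.2)/(64.0 − 6.8) = 20.0639/57.2000 = 0.35077 km/h/m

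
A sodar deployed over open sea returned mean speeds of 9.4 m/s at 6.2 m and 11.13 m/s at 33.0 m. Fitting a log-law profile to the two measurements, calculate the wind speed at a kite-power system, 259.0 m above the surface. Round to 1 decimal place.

Log law: V ∝ ln(z/z₀). From the pair, with r = V₁/V₂ = 0.84456,
ln z₀ = (ln z₁ − r·ln z₂)/(1 − r) = (1.8245 − 0.84456×3.4965)/0.15544 = -7.2601 → z₀ = 0.0007031 m
V₃ = V₁ · ln(z₃/z₀)/ln(z₁/z₀) = 9.4 × 12.8169/9.0846 = 13.2618 m/s

13.3 m/s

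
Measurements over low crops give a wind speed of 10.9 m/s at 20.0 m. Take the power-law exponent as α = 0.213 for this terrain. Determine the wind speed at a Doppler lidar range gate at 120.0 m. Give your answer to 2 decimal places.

15.97 m/s

Power-law profile: V₂ = V₁ · (z₂/z₁)^α
V₂ = 10.9 × (120.0/20.0)^0.213 = 10.9 × (6.0000)^0.213
    = 10.9 × 1.4647 = 15.9651 m/s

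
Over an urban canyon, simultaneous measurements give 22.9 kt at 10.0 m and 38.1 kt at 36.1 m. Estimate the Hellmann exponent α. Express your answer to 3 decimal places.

Power law: V₂/V₁ = (z₂/z₁)^α ⇒ α = ln(V₂/V₁) / ln(z₂/z₁)
α = ln(38.1/22.9) / ln(36.1/10.0) = ln(1.6638) / ln(3.6100)
  = 0.50908 / 1.28371 = 0.39657

α ≈ 0.397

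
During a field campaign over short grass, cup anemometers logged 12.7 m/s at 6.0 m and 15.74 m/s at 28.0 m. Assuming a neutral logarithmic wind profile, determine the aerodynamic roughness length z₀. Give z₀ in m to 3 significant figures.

Log law: V(z) ∝ ln(z/z₀). With r = V₁/V₂ = 12.7/15.74 = 0.80686,
r · ln(z₂/z₀) = ln(z₁/z₀) ⇒ ln z₀ = (ln z₁ − r·ln z₂)/(1 − r)
ln z₀ = (1.79176 − 0.80686×3.33220) / 0.19314 = -4.6437
z₀ = exp(-4.6437) = 0.009622 m

z₀ ≈ 0.00962 m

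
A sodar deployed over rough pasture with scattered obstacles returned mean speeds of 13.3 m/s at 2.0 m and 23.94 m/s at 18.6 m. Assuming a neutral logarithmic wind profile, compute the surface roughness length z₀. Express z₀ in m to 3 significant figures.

z₀ ≈ 0.123 m

Log law: V(z) ∝ ln(z/z₀). With r = V₁/V₂ = 13.3/23.94 = 0.55556,
r · ln(z₂/z₀) = ln(z₁/z₀) ⇒ ln z₀ = (ln z₁ − r·ln z₂)/(1 − r)
ln z₀ = (0.69315 − 0.55556×2.92316) / 0.44444 = -2.0944
z₀ = exp(-2.0944) = 0.1231 m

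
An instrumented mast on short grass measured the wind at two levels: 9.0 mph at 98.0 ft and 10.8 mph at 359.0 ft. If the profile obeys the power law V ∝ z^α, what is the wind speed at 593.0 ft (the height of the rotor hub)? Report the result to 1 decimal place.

11.6 mph

First find α: α = ln(V₂/V₁)/ln(z₂/z₁) = ln(10.8/9.0)/ln(359.0/98.0) = 0.18232/1.29835 = 0.1404
Extrapolate from 359.0 ft to 593.0 ft: V₃ = 10.8 × (593.0/359.0)^0.1404 = 10.8 × 1.0730 = 11.5886 mph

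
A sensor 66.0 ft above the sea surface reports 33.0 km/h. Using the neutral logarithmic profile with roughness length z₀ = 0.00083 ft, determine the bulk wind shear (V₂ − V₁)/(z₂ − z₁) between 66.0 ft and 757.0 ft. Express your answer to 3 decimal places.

0.010 km/h/ft

Log law: V₂ = V₁ · ln(z₂/z₀)/ln(z₁/z₀) = 33.0 × 13.7234/11.2837 = 40.1351 km/h
ΔV/Δz = (40.1351 − 33.0)/(757.0 − 66.0) = 7.1351/691.0000 = 0.01033 km/h/ft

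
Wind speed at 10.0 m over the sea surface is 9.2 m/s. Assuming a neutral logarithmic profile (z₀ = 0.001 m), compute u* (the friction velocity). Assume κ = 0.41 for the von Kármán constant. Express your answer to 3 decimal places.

u* ≈ 0.410 m/s

Log law: V(z) = (u*/κ) · ln(z/z₀) ⇒ u* = κ · V / ln(z/z₀)
u* = 0.41 × 9.2 / ln(10.0/0.001) = 0.41 × 9.2 / 9.2103
   = 3.7720 / 9.2103 = 0.4095 m/s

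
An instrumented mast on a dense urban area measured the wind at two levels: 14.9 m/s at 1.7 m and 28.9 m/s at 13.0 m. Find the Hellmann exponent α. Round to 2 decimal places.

Power law: V₂/V₁ = (z₂/z₁)^α ⇒ α = ln(V₂/V₁) / ln(z₂/z₁)
α = ln(28.9/14.9) / ln(13.0/1.7) = ln(1.9396) / ln(7.6471)
  = 0.66248 / 2.03432 = 0.32565

α ≈ 0.33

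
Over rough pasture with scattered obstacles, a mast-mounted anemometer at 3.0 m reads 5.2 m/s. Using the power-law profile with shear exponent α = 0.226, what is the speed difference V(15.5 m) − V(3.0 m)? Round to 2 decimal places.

2.34 m/s

Power law: V₂ = V₁ · (z₂/z₁)^α = 5.2 × (5.1667)^0.226 = 7.5368 m/s
ΔV = 7.5368 − 5.2 = 2.3368 m/s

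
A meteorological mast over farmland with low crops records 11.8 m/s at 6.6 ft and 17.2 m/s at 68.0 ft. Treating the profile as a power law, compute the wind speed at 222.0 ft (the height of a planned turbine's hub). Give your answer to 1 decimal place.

20.8 m/s

First find α: α = ln(V₂/V₁)/ln(z₂/z₁) = ln(17.2/11.8)/ln(68.0/6.6) = 0.37681/2.33244 = 0.1616
Extrapolate from 68.0 ft to 222.0 ft: V₃ = 17.2 × (222.0/68.0)^0.1616 = 17.2 × 1.2106 = 20.8229 m/s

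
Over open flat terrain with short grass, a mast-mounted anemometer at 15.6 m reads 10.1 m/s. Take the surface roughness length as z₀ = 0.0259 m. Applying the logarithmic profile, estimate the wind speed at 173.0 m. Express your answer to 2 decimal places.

Log law: V(z) ∝ ln(z/z₀), so V₂/V₁ = ln(z₂/z₀) / ln(z₁/z₀).
ln(173.0/0.0259) = 8.8068, ln(15.6/0.0259) = 6.4008
V₂ = 10.1 × 8.8068/6.4008 = 10.1 × 1.3759 = 13.8965 m/s

13.90 m/s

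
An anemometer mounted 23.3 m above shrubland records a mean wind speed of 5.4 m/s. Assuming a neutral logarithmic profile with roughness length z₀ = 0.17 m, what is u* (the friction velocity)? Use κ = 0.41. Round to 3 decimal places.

u* ≈ 0.450 m/s

Log law: V(z) = (u*/κ) · ln(z/z₀) ⇒ u* = κ · V / ln(z/z₀)
u* = 0.41 × 5.4 / ln(23.3/0.17) = 0.41 × 5.4 / 4.9204
   = 2.2140 / 4.9204 = 0.4500 m/s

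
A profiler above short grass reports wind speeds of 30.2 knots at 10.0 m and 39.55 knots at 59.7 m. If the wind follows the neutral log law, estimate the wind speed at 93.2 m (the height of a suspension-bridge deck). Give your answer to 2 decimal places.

Log law: V ∝ ln(z/z₀). From the pair, with r = V₁/V₂ = 0.76359,
ln z₀ = (ln z₁ − r·ln z₂)/(1 − r) = (2.3026 − 0.76359×4.0893)/0.23641 = -3.4685 → z₀ = 0.03116 m
V₃ = V₁ · ln(z₃/z₀)/ln(z₁/z₀) = 30.2 × 8.0033/5.7711 = 41.8808 knots

41.88 knots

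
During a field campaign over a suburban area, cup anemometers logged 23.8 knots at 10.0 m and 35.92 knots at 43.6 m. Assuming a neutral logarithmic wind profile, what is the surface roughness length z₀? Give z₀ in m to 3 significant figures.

z₀ ≈ 0.555 m

Log law: V(z) ∝ ln(z/z₀). With r = V₁/V₂ = 23.8/35.92 = 0.66258,
r · ln(z₂/z₀) = ln(z₁/z₀) ⇒ ln z₀ = (ln z₁ − r·ln z₂)/(1 − r)
ln z₀ = (2.30259 − 0.66258×3.77506) / 0.33742 = -0.5889
z₀ = exp(-0.5889) = 0.5549 m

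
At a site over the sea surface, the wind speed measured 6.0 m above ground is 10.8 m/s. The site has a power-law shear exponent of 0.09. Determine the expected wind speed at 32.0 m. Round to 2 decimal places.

Power-law profile: V₂ = V₁ · (z₂/z₁)^α
V₂ = 10.8 × (32.0/6.0)^0.09 = 10.8 × (5.3333)^0.09
    = 10.8 × 1.1626 = 12.5561 m/s

12.56 m/s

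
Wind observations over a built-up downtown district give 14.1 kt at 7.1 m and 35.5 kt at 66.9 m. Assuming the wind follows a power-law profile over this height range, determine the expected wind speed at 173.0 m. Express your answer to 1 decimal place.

52.5 kt

First find α: α = ln(V₂/V₁)/ln(z₂/z₁) = ln(35.5/14.1)/ln(66.9/7.1) = 0.92336/2.24310 = 0.4116
Extrapolate from 66.9 m to 173.0 m: V₃ = 35.5 × (173.0/66.9)^0.4116 = 35.5 × 1.4786 = 52.4905 kt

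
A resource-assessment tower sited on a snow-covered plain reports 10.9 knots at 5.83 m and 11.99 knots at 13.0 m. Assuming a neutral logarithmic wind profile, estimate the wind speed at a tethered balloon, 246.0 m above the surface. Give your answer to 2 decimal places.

Log law: V ∝ ln(z/z₀). From the pair, with r = V₁/V₂ = 0.90909,
ln z₀ = (ln z₁ − r·ln z₂)/(1 − r) = (1.7630 − 0.90909×2.5649)/0.09091 = -6.2563 → z₀ = 0.001918 m
V₃ = V₁ · ln(z₃/z₀)/ln(z₁/z₀) = 10.9 × 11.7616/8.0193 = 15.9866 knots

15.99 knots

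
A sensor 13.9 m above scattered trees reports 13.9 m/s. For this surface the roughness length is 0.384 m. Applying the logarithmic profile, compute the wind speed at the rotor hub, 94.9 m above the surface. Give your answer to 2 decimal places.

21.34 m/s

Log law: V(z) ∝ ln(z/z₀), so V₂/V₁ = ln(z₂/z₀) / ln(z₁/z₀).
ln(94.9/0.384) = 5.5099, ln(13.9/0.384) = 3.5890
V₂ = 13.9 × 5.5099/3.5890 = 13.9 × 1.5352 = 21.3397 m/s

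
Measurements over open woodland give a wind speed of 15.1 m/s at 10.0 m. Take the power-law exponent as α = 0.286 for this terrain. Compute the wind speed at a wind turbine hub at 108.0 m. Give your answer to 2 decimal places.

Power-law profile: V₂ = V₁ · (z₂/z₁)^α
V₂ = 15.1 × (108.0/10.0)^0.286 = 15.1 × (10.8000)^0.286
    = 15.1 × 1.9750 = 29.8220 m/s

29.82 m/s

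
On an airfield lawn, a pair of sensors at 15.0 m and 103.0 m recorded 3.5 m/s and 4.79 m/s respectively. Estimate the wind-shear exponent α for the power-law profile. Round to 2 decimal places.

α ≈ 0.16

Power law: V₂/V₁ = (z₂/z₁)^α ⇒ α = ln(V₂/V₁) / ln(z₂/z₁)
α = ln(4.79/3.5) / ln(103.0/15.0) = ln(1.3686) / ln(6.8667)
  = 0.31377 / 1.92668 = 0.16285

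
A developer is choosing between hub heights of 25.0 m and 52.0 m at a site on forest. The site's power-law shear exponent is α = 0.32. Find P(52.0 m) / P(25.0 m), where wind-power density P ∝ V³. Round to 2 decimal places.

2.02

Speed ratio: V_B/V_A = (z_B/z_A)^α = (52.0/25.0)^0.32 = (2.0800)^0.32 = 1.26410
Power-density ratio: P_B/P_A = (V_B/V_A)³ = (1.26410)³ = 2.01995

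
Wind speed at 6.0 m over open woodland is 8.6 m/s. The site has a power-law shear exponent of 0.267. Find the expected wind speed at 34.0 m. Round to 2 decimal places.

Power-law profile: V₂ = V₁ · (z₂/z₁)^α
V₂ = 8.6 × (34.0/6.0)^0.267 = 8.6 × (5.6667)^0.267
    = 8.6 × 1.5891 = 13.6659 m/s

13.67 m/s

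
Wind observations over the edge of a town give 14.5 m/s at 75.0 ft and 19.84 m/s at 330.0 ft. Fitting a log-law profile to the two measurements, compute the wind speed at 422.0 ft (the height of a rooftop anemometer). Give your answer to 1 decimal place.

Log law: V ∝ ln(z/z₀). From the pair, with r = V₁/V₂ = 0.73085,
ln z₀ = (ln z₁ − r·ln z₂)/(1 − r) = (4.3175 − 0.73085×5.7991)/0.26915 = 0.2944 → z₀ = 1.342 ft
V₃ = V₁ · ln(z₃/z₀)/ln(z₁/z₀) = 14.5 × 5.7506/4.0231 = 20.7263 m/s

20.7 m/s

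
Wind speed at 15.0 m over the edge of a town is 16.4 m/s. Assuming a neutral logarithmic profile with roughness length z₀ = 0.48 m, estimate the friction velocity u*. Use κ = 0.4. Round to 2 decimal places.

u* ≈ 1.91 m/s

Log law: V(z) = (u*/κ) · ln(z/z₀) ⇒ u* = κ · V / ln(z/z₀)
u* = 0.4 × 16.4 / ln(15.0/0.48) = 0.4 × 16.4 / 3.4420
   = 6.5600 / 3.4420 = 1.9059 m/s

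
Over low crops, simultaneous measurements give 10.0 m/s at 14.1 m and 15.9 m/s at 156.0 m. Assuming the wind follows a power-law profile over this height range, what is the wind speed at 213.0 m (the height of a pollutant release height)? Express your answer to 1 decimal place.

First find α: α = ln(V₂/V₁)/ln(z₂/z₁) = ln(15.9/10.0)/ln(156.0/14.1) = 0.46373/2.40368 = 0.1929
Extrapolate from 156.0 m to 213.0 m: V₃ = 15.9 × (213.0/156.0)^0.1929 = 15.9 × 1.0619 = 16.8846 m/s

16.9 m/s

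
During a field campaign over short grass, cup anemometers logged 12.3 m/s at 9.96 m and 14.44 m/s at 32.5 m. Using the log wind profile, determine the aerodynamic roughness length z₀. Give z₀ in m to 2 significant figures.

z₀ ≈ 0.011 m

Log law: V(z) ∝ ln(z/z₀). With r = V₁/V₂ = 12.3/14.44 = 0.85180,
r · ln(z₂/z₀) = ln(z₁/z₀) ⇒ ln z₀ = (ln z₁ − r·ln z₂)/(1 − r)
ln z₀ = (2.29858 − 0.85180×3.48124) / 0.14820 = -4.4990
z₀ = exp(-4.4990) = 0.01112 m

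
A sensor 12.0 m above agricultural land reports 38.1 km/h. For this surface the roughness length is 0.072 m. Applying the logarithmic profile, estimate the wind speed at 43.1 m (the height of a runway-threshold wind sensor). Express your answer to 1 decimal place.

47.6 km/h

Log law: V(z) ∝ ln(z/z₀), so V₂/V₁ = ln(z₂/z₀) / ln(z₁/z₀).
ln(43.1/0.072) = 6.3946, ln(12.0/0.072) = 5.1160
V₂ = 38.1 × 6.3946/5.1160 = 38.1 × 1.2499 = 47.6222 km/h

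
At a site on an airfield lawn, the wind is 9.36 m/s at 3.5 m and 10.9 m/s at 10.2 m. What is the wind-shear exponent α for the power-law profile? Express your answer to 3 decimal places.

α ≈ 0.142

Power law: V₂/V₁ = (z₂/z₁)^α ⇒ α = ln(V₂/V₁) / ln(z₂/z₁)
α = ln(10.9/9.36) / ln(10.2/3.5) = ln(1.1645) / ln(2.9143)
  = 0.15232 / 1.06962 = 0.14240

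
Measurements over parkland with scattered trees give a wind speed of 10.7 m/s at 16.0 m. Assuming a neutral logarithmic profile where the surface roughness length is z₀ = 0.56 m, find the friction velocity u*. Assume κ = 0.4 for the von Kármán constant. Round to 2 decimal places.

u* ≈ 1.28 m/s

Log law: V(z) = (u*/κ) · ln(z/z₀) ⇒ u* = κ · V / ln(z/z₀)
u* = 0.4 × 10.7 / ln(16.0/0.56) = 0.4 × 10.7 / 3.3524
   = 4.2800 / 3.3524 = 1.2767 m/s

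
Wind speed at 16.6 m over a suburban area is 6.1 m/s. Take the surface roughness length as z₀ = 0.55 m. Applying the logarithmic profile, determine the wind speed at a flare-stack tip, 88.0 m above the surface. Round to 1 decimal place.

Log law: V(z) ∝ ln(z/z₀), so V₂/V₁ = ln(z₂/z₀) / ln(z₁/z₀).
ln(88.0/0.55) = 5.0752, ln(16.6/0.55) = 3.4072
V₂ = 6.1 × 5.0752/3.4072 = 6.1 × 1.4895 = 9.0861 m/s

9.1 m/s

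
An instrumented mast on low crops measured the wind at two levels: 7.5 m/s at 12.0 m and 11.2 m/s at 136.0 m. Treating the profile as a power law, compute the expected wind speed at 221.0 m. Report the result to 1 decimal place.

First find α: α = ln(V₂/V₁)/ln(z₂/z₁) = ln(11.2/7.5)/ln(136.0/12.0) = 0.40101/2.42775 = 0.1652
Extrapolate from 136.0 m to 221.0 m: V₃ = 11.2 × (221.0/136.0)^0.1652 = 11.2 × 1.0835 = 12.1352 m/s

12.1 m/s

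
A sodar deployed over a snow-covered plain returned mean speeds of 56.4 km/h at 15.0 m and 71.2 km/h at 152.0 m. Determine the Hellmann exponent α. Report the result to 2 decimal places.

α ≈ 0.10

Power law: V₂/V₁ = (z₂/z₁)^α ⇒ α = ln(V₂/V₁) / ln(z₂/z₁)
α = ln(71.2/56.4) / ln(152.0/15.0) = ln(1.2624) / ln(10.1333)
  = 0.23302 / 2.31583 = 0.10062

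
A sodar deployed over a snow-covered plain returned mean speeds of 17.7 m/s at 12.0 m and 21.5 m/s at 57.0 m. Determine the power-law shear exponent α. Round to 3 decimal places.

α ≈ 0.125

Power law: V₂/V₁ = (z₂/z₁)^α ⇒ α = ln(V₂/V₁) / ln(z₂/z₁)
α = ln(21.5/17.7) / ln(57.0/12.0) = ln(1.2147) / ln(4.7500)
  = 0.19449 / 1.55814 = 0.12482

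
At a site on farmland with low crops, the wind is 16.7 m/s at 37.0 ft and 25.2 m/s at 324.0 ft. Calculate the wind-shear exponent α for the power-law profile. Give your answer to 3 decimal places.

Power law: V₂/V₁ = (z₂/z₁)^α ⇒ α = ln(V₂/V₁) / ln(z₂/z₁)
α = ln(25.2/16.7) / ln(324.0/37.0) = ln(1.5090) / ln(8.7568)
  = 0.41144 / 2.16983 = 0.18962

α ≈ 0.190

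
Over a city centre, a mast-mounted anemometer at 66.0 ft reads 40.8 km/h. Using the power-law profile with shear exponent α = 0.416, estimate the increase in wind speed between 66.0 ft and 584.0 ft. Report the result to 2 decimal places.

60.25 km/h

Power law: V₂ = V₁ · (z₂/z₁)^α = 40.8 × (8.8485)^0.416 = 101.0550 km/h
ΔV = 101.0550 − 40.8 = 60.2550 km/h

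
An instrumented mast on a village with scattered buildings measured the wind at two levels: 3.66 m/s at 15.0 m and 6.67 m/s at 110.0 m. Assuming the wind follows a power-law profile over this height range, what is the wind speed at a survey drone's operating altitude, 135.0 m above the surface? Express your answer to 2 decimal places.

7.09 m/s

First find α: α = ln(V₂/V₁)/ln(z₂/z₁) = ln(6.67/3.66)/ln(110.0/15.0) = 0.60016/1.99243 = 0.3012
Extrapolate from 110.0 m to 135.0 m: V₃ = 6.67 × (135.0/110.0)^0.3012 = 6.67 × 1.0636 = 7.0944 m/s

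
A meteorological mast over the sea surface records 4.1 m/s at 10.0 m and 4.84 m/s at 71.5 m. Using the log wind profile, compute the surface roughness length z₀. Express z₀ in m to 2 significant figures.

Log law: V(z) ∝ ln(z/z₀). With r = V₁/V₂ = 4.1/4.84 = 0.84711,
r · ln(z₂/z₀) = ln(z₁/z₀) ⇒ ln z₀ = (ln z₁ − r·ln z₂)/(1 − r)
ln z₀ = (2.30259 − 0.84711×4.26970) / 0.15289 = -8.5963
z₀ = exp(-8.5963) = 0.0001848 m

z₀ ≈ 0.00018 m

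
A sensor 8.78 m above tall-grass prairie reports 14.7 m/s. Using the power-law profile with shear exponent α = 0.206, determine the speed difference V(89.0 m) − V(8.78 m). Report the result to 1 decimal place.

Power law: V₂ = V₁ · (z₂/z₁)^α = 14.7 × (10.1367)^0.206 = 23.6882 m/s
ΔV = 23.6882 − 14.7 = 8.9882 m/s

9.0 m/s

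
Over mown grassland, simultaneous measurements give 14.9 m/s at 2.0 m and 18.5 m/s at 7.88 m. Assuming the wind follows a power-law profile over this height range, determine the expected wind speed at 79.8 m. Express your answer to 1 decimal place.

First find α: α = ln(V₂/V₁)/ln(z₂/z₁) = ln(18.5/14.9)/ln(7.88/2.0) = 0.21641/1.37118 = 0.1578
Extrapolate from 7.88 m to 79.8 m: V₃ = 18.5 × (79.8/7.88)^0.1578 = 18.5 × 1.4411 = 26.6602 m/s

26.7 m/s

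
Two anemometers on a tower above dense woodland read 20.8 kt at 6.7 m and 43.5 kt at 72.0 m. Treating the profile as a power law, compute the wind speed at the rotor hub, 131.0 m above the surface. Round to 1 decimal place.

52.4 kt

First find α: α = ln(V₂/V₁)/ln(z₂/z₁) = ln(43.5/20.8)/ln(72.0/6.7) = 0.73781/2.37456 = 0.3107
Extrapolate from 72.0 m to 131.0 m: V₃ = 43.5 × (131.0/72.0)^0.3107 = 43.5 × 1.2044 = 52.3909 kt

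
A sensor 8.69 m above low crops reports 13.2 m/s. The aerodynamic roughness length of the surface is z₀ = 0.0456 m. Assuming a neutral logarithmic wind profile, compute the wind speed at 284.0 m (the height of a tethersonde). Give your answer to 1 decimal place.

22.0 m/s

Log law: V(z) ∝ ln(z/z₀), so V₂/V₁ = ln(z₂/z₀) / ln(z₁/z₀).
ln(284.0/0.0456) = 8.7368, ln(8.69/0.0456) = 5.2500
V₂ = 13.2 × 8.7368/5.2500 = 13.2 × 1.6642 = 21.9668 m/s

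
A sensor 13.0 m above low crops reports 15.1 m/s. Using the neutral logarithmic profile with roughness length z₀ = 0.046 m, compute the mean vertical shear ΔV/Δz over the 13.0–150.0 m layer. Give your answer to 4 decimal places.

Log law: V₂ = V₁ · ln(z₂/z₀)/ln(z₁/z₀) = 15.1 × 8.0897/5.6441 = 21.6431 m/s
ΔV/Δz = (21.6431 − 15.1)/(150.0 − 13.0) = 6.5431/137.0000 = 0.04776 m/s/m

0.0478 m/s/m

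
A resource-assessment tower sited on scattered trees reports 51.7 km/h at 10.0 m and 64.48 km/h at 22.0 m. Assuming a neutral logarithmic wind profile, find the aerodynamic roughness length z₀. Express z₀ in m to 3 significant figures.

z₀ ≈ 0.412 m

Log law: V(z) ∝ ln(z/z₀). With r = V₁/V₂ = 51.7/64.48 = 0.80180,
r · ln(z₂/z₀) = ln(z₁/z₀) ⇒ ln z₀ = (ln z₁ − r·ln z₂)/(1 − r)
ln z₀ = (2.30259 − 0.80180×3.09104) / 0.19820 = -0.8870
z₀ = exp(-0.8870) = 0.4119 m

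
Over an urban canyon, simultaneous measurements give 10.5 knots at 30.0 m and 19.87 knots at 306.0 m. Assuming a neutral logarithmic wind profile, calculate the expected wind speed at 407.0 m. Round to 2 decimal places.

21.02 knots

Log law: V ∝ ln(z/z₀). From the pair, with r = V₁/V₂ = 0.52843,
ln z₀ = (ln z₁ − r·ln z₂)/(1 − r) = (3.4012 − 0.52843×5.7236)/0.47157 = 0.7987 → z₀ = 2.223 m
V₃ = V₁ · ln(z₃/z₀)/ln(z₁/z₀) = 10.5 × 5.2101/2.6025 = 21.0208 knots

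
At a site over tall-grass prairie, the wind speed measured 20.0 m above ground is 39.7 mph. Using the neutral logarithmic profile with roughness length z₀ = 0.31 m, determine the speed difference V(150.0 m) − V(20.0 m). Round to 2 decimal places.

19.20 mph

Log law: V₂ = V₁ · ln(z₂/z₀)/ln(z₁/z₀) = 39.7 × 6.1818/4.1669 = 58.8969 mph
ΔV = 58.8969 − 39.7 = 19.1969 mph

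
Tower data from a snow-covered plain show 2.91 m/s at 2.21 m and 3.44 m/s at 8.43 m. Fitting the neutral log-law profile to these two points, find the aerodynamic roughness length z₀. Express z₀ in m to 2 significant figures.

z₀ ≈ 0.0014 m

Log law: V(z) ∝ ln(z/z₀). With r = V₁/V₂ = 2.91/3.44 = 0.84593,
r · ln(z₂/z₀) = ln(z₁/z₀) ⇒ ln z₀ = (ln z₁ − r·ln z₂)/(1 − r)
ln z₀ = (0.79299 − 0.84593×2.13180) / 0.15407 = -6.5578
z₀ = exp(-6.5578) = 0.001419 m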